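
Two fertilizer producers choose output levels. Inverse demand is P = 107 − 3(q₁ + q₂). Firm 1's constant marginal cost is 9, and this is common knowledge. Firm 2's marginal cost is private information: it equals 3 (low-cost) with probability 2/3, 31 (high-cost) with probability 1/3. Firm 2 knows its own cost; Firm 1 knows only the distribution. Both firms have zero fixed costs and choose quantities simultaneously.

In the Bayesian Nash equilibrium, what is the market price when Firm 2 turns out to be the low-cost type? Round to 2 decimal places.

38.11

Type-c best response for Firm 2: q₂(c) = (107 − c)/6 − q₁/2.
Firm 1 maximizes expected profit; its first-order condition is 107 − 6q₁ − 3E[q₂] − 9 = 0.
Substituting E[q₂] and solving: E[c₂] = 12.3333, so q₁ = (107 − 2·9 + 12.3333)/9 = 11.2593.
q₂(low-cost) = 11.7037, so P = 107 − 3·(11.2593 + 11.7037) = 38.1111.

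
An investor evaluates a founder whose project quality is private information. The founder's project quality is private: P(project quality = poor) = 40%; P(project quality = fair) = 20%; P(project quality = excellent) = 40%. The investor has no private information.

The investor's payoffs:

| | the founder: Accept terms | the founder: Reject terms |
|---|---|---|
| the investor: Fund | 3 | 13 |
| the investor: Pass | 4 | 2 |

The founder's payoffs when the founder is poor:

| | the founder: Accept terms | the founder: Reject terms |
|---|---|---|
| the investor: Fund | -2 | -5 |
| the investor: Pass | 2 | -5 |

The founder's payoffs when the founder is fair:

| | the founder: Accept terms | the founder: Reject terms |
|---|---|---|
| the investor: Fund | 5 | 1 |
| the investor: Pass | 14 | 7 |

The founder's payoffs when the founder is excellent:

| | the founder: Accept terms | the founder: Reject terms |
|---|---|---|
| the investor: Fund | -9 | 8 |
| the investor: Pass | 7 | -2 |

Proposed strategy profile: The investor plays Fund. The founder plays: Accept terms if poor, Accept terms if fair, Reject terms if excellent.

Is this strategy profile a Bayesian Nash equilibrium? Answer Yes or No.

The investor plays Fund: E[Fund] = 0.4·(3) + 0.2·(3) + 0.4·(13) = 7; E[Pass] = 3.2. Best-responding. ✓
The founder (project quality poor), facing Fund: Accept terms gives -2, Reject terms gives -5. Proposed Accept terms is best. ✓
The founder (project quality fair), facing Fund: Accept terms gives 5, Reject terms gives 1. Proposed Accept terms is best. ✓
The founder (project quality excellent), facing Fund: Accept terms gives -9, Reject terms gives 8. Proposed Reject terms is best. ✓

Yes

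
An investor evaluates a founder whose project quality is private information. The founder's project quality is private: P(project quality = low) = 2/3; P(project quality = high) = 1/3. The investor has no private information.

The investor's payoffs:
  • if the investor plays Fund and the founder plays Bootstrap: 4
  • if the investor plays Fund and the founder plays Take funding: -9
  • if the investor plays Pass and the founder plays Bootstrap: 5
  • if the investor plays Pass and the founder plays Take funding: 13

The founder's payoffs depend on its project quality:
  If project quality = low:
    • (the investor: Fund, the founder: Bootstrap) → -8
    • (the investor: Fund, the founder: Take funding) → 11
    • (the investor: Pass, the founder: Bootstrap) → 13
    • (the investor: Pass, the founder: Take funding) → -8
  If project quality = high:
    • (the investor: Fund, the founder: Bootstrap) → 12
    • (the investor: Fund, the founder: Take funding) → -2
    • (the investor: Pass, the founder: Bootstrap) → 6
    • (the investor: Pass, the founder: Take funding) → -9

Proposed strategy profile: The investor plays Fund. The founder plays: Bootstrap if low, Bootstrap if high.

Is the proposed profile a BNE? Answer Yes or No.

No

A profile is a BNE iff every type of every player is best-responding given beliefs about the other side.
The investor plays Fund: E[Fund] = 2/3·(4) + 1/3·(4) = 4; E[Pass] = 5. Not best-responding. ✗
The founder (project quality low), facing Fund: Bootstrap gives -8, Take funding gives 11. Proposed Bootstrap is not best — profitable deviation exists. ✗
The founder (project quality high), facing Fund: Bootstrap gives 12, Take funding gives -2. Proposed Bootstrap is best. ✓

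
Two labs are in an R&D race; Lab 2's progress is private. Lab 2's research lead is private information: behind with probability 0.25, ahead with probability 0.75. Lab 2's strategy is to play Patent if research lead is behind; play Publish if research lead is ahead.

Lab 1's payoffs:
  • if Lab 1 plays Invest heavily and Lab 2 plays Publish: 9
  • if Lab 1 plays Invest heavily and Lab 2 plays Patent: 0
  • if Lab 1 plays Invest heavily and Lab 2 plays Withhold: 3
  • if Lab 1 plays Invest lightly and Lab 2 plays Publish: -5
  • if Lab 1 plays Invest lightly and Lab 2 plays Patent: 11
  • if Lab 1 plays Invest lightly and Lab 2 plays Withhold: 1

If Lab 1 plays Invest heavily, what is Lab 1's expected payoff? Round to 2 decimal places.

6.75

E[Invest heavily] = 0.25·0 + 0.75·9 = 0 + 6.75 = 6.75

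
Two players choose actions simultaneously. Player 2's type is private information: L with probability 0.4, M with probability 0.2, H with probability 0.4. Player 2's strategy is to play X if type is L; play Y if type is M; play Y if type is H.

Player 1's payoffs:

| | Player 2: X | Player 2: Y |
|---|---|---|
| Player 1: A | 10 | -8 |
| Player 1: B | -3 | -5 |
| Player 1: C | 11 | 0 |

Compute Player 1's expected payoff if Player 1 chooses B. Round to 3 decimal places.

E[B] = 0.4·(-3) + 0.2·(-5) + 0.4·(-5) = (-1.2) + (-1) + (-2) = -4.2

-4.200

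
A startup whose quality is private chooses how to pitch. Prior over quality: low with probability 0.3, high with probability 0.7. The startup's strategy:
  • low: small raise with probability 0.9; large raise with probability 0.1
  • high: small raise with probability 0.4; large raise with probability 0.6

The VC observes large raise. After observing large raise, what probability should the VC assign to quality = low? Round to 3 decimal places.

P(large raise) = 0.3·0.1 + 0.7·0.6 = 0.45
P(low | large raise) = (0.3·0.1) / 0.45 = 0.03 / 0.45 = 0.0666667

0.067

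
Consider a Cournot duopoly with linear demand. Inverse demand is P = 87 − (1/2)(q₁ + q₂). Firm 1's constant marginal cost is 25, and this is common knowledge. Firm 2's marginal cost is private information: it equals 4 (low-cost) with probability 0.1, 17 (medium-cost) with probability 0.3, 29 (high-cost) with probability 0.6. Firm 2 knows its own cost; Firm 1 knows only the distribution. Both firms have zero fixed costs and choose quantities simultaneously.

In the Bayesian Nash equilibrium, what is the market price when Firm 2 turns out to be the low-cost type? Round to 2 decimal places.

Firm 2 with cost c maximizes (87 − (1/2)(q₁+q₂) − c)·q₂, giving q₂(c) = (87 − c − (1/2)q₁).
E[c₂] = 0.1·4 + 0.3·17 + 0.6·29 = 22.9
Firm 1's FOC against E[q₂] yields q₁ = (87 − 2·25 + E[c₂])/(3/2) = (87 − 50 + 22.9)/(3/2) = 39.9333.
q₂(low-cost) = 63.0333, so P = 87 − (1/2)·(39.9333 + 63.0333) = 35.5167.

35.52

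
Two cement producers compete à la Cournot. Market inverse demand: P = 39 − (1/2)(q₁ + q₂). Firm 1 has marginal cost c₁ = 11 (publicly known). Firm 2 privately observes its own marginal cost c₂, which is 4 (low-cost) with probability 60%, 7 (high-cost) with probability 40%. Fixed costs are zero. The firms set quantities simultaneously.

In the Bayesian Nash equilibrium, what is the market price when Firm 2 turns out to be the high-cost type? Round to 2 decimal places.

Type-c best response for Firm 2: q₂(c) = (39 − c) − q₁/2.
Firm 1 maximizes expected profit; its first-order condition is 39 − q₁ − (1/2)E[q₂] − 11 = 0.
Substituting E[q₂] and solving: E[c₂] = 5.2, so q₁ = (39 − 2·11 + 5.2)/(3/2) = 14.8.
q₂(high-cost) = 24.6, so P = 39 − (1/2)·(14.8 + 24.6) = 19.3.

19.30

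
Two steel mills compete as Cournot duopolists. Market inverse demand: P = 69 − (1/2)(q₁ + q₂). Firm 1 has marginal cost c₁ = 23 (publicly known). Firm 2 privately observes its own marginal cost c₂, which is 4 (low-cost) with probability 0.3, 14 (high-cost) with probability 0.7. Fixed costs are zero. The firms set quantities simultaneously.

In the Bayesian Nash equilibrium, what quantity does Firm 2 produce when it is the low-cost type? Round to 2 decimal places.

Type-c best response for Firm 2: q₂(c) = (69 − c) − q₁/2.
Firm 1 maximizes expected profit; its first-order condition is 69 − q₁ − (1/2)E[q₂] − 23 = 0.
Substituting E[q₂] and solving: E[c₂] = 11, so q₁ = (69 − 2·23 + 11)/(3/2) = 22.6667.
q₂(low-cost) = (69 − 4 − (1/2)·22.6667) = 53.6667.

53.67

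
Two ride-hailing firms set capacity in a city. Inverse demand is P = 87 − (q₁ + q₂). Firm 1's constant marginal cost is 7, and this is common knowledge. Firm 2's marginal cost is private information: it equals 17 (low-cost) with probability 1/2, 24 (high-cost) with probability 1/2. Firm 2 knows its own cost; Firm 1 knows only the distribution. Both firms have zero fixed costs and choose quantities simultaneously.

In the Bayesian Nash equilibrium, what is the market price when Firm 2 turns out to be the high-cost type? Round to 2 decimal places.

Each type of Firm 2 best-responds to q₁; Firm 1 best-responds to the expected q₂ over Firm 2's types.
Firm 2 with cost c maximizes (87 − (q₁+q₂) − c)·q₂, giving q₂(c) = (87 − c − q₁)/2.
E[c₂] = 1/2·17 + 1/2·24 = 20.5
Firm 1's FOC against E[q₂] yields q₁ = (87 − 2·7 + E[c₂])/3 = (87 − 14 + 20.5)/3 = 31.1667.
q₂(high-cost) = 15.9167, so P = 87 − (31.1667 + 15.9167) = 39.9167.

39.92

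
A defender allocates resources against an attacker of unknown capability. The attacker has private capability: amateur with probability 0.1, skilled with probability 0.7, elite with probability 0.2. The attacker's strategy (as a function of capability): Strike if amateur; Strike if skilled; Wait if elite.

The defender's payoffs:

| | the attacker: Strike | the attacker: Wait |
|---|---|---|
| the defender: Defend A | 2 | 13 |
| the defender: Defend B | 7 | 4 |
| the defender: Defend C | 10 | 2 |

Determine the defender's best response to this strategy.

Defend C

Compute the defender's expected payoff for each action, taking the expectation over the attacker's type.
E[Defend A] = 0.1·(2) + 0.7·(2) + 0.2·(13) = 4.2
E[Defend B] = 0.1·(7) + 0.7·(7) + 0.2·(4) = 6.4
E[Defend C] = 0.1·(10) + 0.7·(10) + 0.2·(2) = 8.4
Best response: Defend C (8.4 is the largest).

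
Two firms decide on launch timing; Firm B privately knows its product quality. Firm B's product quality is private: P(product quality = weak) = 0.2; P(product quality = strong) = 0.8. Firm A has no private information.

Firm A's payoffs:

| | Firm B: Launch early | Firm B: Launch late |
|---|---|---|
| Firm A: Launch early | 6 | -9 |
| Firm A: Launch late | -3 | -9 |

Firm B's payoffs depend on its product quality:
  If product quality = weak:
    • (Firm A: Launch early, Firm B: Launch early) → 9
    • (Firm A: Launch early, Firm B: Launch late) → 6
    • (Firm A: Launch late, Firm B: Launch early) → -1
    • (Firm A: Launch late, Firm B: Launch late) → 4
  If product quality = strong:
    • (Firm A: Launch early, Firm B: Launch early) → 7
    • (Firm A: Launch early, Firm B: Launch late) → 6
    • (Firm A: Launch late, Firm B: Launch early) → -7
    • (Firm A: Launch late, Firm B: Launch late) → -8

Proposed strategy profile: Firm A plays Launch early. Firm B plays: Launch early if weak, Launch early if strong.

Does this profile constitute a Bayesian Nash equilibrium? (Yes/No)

Yes

Firm A plays Launch early: E[Launch early] = 0.2·(6) + 0.8·(6) = 6; E[Launch late] = -3. Best-responding. ✓
Firm B (product quality weak), facing Launch early: Launch early gives 9, Launch late gives 6. Proposed Launch early is best. ✓
Firm B (product quality strong), facing Launch early: Launch early gives 7, Launch late gives 6. Proposed Launch early is best. ✓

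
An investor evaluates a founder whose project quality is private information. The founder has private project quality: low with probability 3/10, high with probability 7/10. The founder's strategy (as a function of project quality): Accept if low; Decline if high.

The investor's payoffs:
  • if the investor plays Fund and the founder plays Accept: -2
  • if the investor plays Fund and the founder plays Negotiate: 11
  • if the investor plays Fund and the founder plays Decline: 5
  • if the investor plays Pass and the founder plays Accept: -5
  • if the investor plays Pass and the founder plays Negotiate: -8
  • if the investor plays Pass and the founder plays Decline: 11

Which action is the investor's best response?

Pass

E[Fund] = 3/10·(-2) + 7/10·(5) = 29/10
E[Pass] = 3/10·(-5) + 7/10·(11) = 31/5
Best response: Pass (31/5 is the largest).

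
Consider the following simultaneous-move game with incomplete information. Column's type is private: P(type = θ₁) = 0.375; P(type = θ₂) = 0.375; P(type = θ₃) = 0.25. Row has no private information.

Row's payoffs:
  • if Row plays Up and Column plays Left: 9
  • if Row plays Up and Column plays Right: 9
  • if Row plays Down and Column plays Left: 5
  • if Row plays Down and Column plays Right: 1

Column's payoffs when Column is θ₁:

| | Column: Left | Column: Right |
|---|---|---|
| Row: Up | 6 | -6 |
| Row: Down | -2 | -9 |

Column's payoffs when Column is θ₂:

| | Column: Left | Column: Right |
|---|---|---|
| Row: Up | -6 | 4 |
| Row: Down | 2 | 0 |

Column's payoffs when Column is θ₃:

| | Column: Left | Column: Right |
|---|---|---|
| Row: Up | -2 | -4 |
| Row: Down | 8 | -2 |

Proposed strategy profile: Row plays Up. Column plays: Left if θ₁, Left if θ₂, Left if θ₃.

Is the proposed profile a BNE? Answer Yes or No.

A profile is a BNE iff every type of every player is best-responding given beliefs about the other side.
Row plays Up: E[Up] = 0.375·(9) + 0.375·(9) + 0.25·(9) = 9; E[Down] = 5. Best-responding. ✓
Column (type θ₁), facing Up: Left gives 6, Right gives -6. Proposed Left is best. ✓
Column (type θ₂), facing Up: Left gives -6, Right gives 4. Proposed Left is not best — profitable deviation exists. ✗
Column (type θ₃), facing Up: Left gives -2, Right gives -4. Proposed Left is best. ✓

No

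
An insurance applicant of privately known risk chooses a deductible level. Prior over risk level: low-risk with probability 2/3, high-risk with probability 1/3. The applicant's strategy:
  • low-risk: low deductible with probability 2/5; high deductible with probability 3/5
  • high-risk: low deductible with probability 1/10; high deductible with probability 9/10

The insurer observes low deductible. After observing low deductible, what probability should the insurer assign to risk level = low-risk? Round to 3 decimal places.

P(low deductible) = (2/3)·(2/5) + (1/3)·(1/10) = 3/10
P(low-risk | low deductible) = ((2/3)·(2/5)) / (3/10) = (4/15) / (3/10) = 8/9

0.889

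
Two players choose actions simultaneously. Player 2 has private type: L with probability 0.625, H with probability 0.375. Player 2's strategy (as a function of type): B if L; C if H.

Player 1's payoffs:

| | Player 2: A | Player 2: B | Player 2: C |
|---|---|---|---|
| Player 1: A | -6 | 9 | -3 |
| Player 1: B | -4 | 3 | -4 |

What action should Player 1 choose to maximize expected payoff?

A

Compute Player 1's expected payoff for each action, taking the expectation over Player 2's type.
E[A] = 0.625·(9) + 0.375·(-3) = 4.5
E[B] = 0.625·(3) + 0.375·(-4) = 0.375
Best response: A (4.5 is the largest).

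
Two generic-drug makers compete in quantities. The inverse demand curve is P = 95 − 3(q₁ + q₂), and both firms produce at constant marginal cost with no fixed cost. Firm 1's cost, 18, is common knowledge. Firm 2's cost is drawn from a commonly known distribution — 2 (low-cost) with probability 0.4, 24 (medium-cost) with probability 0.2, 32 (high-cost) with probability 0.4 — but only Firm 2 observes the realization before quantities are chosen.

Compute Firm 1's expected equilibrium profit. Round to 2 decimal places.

221.88

Firm 2 with cost c maximizes (95 − 3(q₁+q₂) − c)·q₂, giving q₂(c) = (95 − c − 3q₁)/6.
E[c₂] = 0.4·2 + 0.2·24 + 0.4·32 = 18.4
Firm 1's FOC against E[q₂] yields q₁ = (95 − 2·18 + E[c₂])/9 = (95 − 36 + 18.4)/9 = 8.6.
E[P] = 95 − 3·(q₁ + E[q₂]) = 43.8; Firm 1's expected profit = (E[P] − 18)·q₁ = (43.8 − 18)·8.6 = 221.88.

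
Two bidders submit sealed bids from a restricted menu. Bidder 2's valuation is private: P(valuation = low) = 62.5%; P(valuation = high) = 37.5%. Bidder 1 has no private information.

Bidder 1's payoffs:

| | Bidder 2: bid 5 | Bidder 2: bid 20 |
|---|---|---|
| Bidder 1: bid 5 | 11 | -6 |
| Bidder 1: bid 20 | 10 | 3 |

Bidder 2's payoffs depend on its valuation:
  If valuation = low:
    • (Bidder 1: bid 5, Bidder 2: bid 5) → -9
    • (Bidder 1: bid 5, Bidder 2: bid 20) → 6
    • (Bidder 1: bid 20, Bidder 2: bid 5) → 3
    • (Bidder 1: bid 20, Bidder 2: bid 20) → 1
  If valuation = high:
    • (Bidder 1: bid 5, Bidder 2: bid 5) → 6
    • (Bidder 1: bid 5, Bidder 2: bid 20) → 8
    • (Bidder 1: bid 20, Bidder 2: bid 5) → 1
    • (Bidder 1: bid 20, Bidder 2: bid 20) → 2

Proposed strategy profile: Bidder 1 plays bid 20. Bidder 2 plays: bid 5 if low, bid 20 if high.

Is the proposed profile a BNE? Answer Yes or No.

Yes

Bidder 1 plays bid 20: E[bid 20] = 0.625·(10) + 0.375·(3) = 7.375; E[bid 5] = 4.625. Best-responding. ✓
Bidder 2 (valuation low), facing bid 20: bid 5 gives 3, bid 20 gives 1. Proposed bid 5 is best. ✓
Bidder 2 (valuation high), facing bid 20: bid 5 gives 1, bid 20 gives 2. Proposed bid 20 is best. ✓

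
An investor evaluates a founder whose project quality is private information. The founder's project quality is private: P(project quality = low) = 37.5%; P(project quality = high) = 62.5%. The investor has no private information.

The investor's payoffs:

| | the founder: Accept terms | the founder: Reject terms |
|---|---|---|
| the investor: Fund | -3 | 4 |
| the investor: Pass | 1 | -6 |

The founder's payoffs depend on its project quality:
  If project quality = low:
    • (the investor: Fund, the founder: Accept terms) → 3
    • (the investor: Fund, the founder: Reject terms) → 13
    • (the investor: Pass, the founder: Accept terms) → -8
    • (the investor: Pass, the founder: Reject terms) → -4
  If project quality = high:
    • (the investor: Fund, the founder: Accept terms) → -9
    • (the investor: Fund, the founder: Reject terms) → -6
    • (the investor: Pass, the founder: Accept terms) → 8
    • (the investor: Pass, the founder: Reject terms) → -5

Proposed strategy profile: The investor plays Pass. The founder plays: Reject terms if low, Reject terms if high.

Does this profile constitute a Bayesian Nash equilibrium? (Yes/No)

A profile is a BNE iff every type of every player is best-responding given beliefs about the other side.
The investor plays Pass: E[Pass] = 0.375·(-6) + 0.625·(-6) = -6; E[Fund] = 4. Not best-responding. ✗
The founder (project quality low), facing Pass: Accept terms gives -8, Reject terms gives -4. Proposed Reject terms is best. ✓
The founder (project quality high), facing Pass: Accept terms gives 8, Reject terms gives -5. Proposed Reject terms is not best — profitable deviation exists. ✗

No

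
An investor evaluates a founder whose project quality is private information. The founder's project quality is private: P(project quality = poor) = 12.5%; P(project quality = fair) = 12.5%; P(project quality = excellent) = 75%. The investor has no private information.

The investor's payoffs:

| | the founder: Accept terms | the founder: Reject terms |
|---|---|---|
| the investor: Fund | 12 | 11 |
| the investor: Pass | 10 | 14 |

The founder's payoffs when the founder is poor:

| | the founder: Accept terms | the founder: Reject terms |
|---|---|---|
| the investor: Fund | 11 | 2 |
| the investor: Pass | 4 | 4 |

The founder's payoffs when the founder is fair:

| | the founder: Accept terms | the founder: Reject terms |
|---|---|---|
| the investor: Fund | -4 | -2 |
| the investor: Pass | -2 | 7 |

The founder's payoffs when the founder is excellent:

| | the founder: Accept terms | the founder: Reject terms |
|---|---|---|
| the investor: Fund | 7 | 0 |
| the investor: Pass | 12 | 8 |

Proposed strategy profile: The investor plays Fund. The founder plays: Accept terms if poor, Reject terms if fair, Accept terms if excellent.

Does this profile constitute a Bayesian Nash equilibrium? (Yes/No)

Yes

A profile is a BNE iff every type of every player is best-responding given beliefs about the other side.
The investor plays Fund: E[Fund] = 0.125·(12) + 0.125·(11) + 0.75·(12) = 11.875; E[Pass] = 10.5. Best-responding. ✓
The founder (project quality poor), facing Fund: Accept terms gives 11, Reject terms gives 2. Proposed Accept terms is best. ✓
The founder (project quality fair), facing Fund: Accept terms gives -4, Reject terms gives -2. Proposed Reject terms is best. ✓
The founder (project quality excellent), facing Fund: Accept terms gives 7, Reject terms gives 0. Proposed Accept terms is best. ✓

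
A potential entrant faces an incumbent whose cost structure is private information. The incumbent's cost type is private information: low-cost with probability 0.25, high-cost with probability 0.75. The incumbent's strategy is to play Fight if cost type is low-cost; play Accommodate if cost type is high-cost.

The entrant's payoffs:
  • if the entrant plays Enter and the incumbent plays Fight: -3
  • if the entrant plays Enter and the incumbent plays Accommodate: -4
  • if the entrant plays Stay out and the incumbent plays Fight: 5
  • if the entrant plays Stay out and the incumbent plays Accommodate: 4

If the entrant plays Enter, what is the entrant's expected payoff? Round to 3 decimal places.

-3.750

Take the expectation over the incumbent's cost type, weighting each type's action by its prior probability.
E[Enter] = 0.25·(-3) + 0.75·(-4) = (-0.75) + (-3) = -3.75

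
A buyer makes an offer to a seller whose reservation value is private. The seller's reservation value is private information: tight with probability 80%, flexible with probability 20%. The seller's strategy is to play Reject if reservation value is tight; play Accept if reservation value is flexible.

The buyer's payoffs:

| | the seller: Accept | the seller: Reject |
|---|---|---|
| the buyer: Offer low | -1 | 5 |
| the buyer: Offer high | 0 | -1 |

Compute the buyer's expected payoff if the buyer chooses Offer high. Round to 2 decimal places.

E[Offer high] = 0.8·(-1) + 0.2·0 = (-0.8) + 0 = -0.8

-0.80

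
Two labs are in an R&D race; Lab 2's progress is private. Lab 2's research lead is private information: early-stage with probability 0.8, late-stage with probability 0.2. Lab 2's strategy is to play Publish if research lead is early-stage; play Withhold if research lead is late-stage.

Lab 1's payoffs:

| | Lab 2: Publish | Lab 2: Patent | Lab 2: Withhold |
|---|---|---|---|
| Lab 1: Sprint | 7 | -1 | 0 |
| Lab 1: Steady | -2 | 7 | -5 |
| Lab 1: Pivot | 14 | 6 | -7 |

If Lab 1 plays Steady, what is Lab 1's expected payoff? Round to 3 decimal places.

-2.600

Take the expectation over Lab 2's research lead, weighting each type's action by its prior probability.
E[Steady] = 0.8·(-2) + 0.2·(-5) = (-1.6) + (-1) = -2.6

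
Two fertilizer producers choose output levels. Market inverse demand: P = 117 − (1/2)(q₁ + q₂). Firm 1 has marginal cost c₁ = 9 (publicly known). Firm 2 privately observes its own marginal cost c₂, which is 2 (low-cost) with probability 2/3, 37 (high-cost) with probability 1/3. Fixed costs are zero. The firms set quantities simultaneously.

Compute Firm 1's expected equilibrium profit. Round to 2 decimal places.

Type-c best response for Firm 2: q₂(c) = (117 − c) − q₁/2.
Firm 1 maximizes expected profit; its first-order condition is 117 − q₁ − (1/2)E[q₂] − 9 = 0.
Substituting E[q₂] and solving: E[c₂] = 13.6667, so q₁ = (117 − 2·9 + 13.6667)/(3/2) = 75.1111.
E[P] = 117 − (1/2)·(q₁ + E[q₂]) = 46.5556; Firm 1's expected profit = (E[P] − 9)·q₁ = (46.5556 − 9)·75.1111 = 2820.84.

2820.84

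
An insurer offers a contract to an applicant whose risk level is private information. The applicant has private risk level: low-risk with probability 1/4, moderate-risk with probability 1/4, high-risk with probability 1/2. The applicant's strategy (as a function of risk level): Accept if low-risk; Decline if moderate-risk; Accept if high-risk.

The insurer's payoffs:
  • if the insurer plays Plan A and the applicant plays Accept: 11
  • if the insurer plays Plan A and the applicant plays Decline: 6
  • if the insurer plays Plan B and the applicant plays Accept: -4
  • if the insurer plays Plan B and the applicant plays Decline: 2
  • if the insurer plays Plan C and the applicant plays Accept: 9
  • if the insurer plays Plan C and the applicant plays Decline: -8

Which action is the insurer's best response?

Plan A

Compute the insurer's expected payoff for each action, taking the expectation over the applicant's type.
E[Plan A] = 1/4·(11) + 1/4·(6) + 1/2·(11) = 39/4
E[Plan B] = 1/4·(-4) + 1/4·(2) + 1/2·(-4) = -5/2
E[Plan C] = 1/4·(9) + 1/4·(-8) + 1/2·(9) = 19/4
Best response: Plan A (39/4 is the largest).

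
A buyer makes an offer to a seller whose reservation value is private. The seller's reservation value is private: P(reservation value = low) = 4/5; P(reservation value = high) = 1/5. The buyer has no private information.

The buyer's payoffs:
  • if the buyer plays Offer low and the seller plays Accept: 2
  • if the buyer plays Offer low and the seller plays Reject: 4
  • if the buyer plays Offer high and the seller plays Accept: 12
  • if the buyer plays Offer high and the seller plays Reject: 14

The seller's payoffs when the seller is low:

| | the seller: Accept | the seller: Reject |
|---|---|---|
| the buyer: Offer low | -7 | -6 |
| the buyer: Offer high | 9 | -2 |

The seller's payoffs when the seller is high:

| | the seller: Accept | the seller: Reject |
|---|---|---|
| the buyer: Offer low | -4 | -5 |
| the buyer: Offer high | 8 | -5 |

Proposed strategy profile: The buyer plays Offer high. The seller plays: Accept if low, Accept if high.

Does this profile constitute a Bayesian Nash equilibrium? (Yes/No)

Yes

The buyer plays Offer high: E[Offer high] = 4/5·(12) + 1/5·(12) = 12; E[Offer low] = 2. Best-responding. ✓
The seller (reservation value low), facing Offer high: Accept gives 9, Reject gives -2. Proposed Accept is best. ✓
The seller (reservation value high), facing Offer high: Accept gives 8, Reject gives -5. Proposed Accept is best. ✓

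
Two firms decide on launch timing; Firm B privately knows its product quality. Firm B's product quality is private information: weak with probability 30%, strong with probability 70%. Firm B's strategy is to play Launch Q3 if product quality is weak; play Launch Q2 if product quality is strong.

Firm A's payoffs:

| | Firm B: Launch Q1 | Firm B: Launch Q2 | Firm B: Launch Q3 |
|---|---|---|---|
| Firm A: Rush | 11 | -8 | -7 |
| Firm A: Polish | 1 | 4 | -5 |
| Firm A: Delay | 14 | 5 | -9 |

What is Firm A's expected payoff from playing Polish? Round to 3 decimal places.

E[Polish] = 0.3·(-5) + 0.7·4 = (-1.5) + 2.8 = 1.3

1.300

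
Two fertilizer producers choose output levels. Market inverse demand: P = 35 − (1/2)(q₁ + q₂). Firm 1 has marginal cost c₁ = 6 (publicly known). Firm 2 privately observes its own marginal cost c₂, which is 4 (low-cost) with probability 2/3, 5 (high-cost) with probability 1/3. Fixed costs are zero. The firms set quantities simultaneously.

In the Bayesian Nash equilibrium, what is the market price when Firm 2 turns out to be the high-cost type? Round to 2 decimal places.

Type-c best response for Firm 2: q₂(c) = (35 − c) − q₁/2.
Firm 1 maximizes expected profit; its first-order condition is 35 − q₁ − (1/2)E[q₂] − 6 = 0.
Substituting E[q₂] and solving: E[c₂] = 4.33333, so q₁ = (35 − 2·6 + 4.33333)/(3/2) = 18.2222.
q₂(high-cost) = 20.8889, so P = 35 − (1/2)·(18.2222 + 20.8889) = 15.4444.

15.44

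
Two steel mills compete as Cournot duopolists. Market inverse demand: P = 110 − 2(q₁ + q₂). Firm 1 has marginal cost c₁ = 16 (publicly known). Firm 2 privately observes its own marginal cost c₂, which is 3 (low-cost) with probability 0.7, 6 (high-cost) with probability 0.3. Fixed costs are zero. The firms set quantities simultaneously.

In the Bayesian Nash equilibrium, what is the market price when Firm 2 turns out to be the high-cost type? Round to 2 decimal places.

Type-c best response for Firm 2: q₂(c) = (110 − c)/4 − q₁/2.
Firm 1 maximizes expected profit; its first-order condition is 110 − 4q₁ − 2E[q₂] − 16 = 0.
Substituting E[q₂] and solving: E[c₂] = 3.9, so q₁ = (110 − 2·16 + 3.9)/6 = 13.65.
q₂(high-cost) = 19.175, so P = 110 − 2·(13.65 + 19.175) = 44.35.

44.35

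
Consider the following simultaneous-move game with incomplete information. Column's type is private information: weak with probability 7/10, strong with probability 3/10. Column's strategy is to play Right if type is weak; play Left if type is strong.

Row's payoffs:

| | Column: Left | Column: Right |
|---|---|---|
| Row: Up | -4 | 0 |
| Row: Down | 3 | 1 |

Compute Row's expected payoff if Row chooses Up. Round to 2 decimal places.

Take the expectation over Column's type, weighting each type's action by its prior probability.
E[Up] = 7/10·0 + 3/10·(-4) = 0 + (-6/5) = -6/5

-1.20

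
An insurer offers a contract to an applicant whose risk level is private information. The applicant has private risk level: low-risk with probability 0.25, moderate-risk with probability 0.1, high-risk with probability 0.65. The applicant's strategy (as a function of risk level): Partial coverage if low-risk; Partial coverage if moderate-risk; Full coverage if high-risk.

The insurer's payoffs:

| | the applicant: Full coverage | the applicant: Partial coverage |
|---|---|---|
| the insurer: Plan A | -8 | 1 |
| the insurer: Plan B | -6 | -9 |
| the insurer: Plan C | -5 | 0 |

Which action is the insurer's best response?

Plan C

E[Plan A] = 0.25·(1) + 0.1·(1) + 0.65·(-8) = -4.85
E[Plan B] = 0.25·(-9) + 0.1·(-9) + 0.65·(-6) = -7.05
E[Plan C] = 0.25·(0) + 0.1·(0) + 0.65·(-5) = -3.25
Best response: Plan C (-3.25 is the largest).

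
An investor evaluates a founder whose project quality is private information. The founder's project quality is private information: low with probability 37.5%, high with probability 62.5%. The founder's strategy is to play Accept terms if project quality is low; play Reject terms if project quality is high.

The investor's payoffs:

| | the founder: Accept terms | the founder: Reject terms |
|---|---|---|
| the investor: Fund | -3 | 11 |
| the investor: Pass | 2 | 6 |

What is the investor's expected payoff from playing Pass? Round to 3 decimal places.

4.500

E[Pass] = 0.375·2 + 0.625·6 = 0.75 + 3.75 = 4.5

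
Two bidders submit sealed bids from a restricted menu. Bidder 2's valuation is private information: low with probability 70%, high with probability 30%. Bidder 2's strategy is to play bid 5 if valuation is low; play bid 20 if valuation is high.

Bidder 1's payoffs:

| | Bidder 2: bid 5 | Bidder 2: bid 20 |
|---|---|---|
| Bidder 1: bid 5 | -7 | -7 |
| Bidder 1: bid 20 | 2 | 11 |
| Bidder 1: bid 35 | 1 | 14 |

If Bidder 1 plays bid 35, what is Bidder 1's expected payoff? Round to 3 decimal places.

4.900

E[bid 35] = 0.7·1 + 0.3·14 = 0.7 + 4.2 = 4.9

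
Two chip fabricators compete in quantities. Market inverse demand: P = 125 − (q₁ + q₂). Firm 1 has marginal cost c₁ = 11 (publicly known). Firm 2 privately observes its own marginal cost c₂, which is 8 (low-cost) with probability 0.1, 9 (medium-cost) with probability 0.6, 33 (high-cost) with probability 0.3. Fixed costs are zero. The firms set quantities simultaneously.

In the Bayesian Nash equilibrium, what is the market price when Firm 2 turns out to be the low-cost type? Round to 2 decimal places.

46.65

Firm 2 with cost c maximizes (125 − (q₁+q₂) − c)·q₂, giving q₂(c) = (125 − c − q₁)/2.
E[c₂] = 0.1·8 + 0.6·9 + 0.3·33 = 16.1
Firm 1's FOC against E[q₂] yields q₁ = (125 − 2·11 + E[c₂])/3 = (125 − 22 + 16.1)/3 = 39.7.
q₂(low-cost) = 38.65, so P = 125 − (39.7 + 38.65) = 46.65.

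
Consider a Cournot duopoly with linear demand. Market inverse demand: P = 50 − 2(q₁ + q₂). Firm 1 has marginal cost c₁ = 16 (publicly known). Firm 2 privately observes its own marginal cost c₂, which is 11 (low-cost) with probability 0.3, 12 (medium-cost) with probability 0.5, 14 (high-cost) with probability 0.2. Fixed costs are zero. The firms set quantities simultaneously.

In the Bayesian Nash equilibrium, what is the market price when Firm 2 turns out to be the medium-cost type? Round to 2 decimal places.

25.98

Firm 2 with cost c maximizes (50 − 2(q₁+q₂) − c)·q₂, giving q₂(c) = (50 − c − 2q₁)/4.
E[c₂] = 0.3·11 + 0.5·12 + 0.2·14 = 12.1
Firm 1's FOC against E[q₂] yields q₁ = (50 − 2·16 + E[c₂])/6 = (50 − 32 + 12.1)/6 = 5.01667.
q₂(medium-cost) = 6.99167, so P = 50 − 2·(5.01667 + 6.99167) = 25.9833.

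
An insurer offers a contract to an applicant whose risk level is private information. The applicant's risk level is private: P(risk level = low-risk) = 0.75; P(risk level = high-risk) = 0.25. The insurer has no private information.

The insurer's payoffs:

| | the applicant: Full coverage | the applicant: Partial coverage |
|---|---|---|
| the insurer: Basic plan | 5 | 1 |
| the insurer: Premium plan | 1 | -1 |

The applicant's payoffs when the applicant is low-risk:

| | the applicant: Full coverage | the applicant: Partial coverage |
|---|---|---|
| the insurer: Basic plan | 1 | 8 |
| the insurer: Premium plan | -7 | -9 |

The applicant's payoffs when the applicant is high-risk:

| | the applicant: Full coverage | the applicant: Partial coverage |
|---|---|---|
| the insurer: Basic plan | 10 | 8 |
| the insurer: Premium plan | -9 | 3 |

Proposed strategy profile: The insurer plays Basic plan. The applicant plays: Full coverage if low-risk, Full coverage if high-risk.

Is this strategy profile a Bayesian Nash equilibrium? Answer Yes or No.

No

The insurer plays Basic plan: E[Basic plan] = 0.75·(5) + 0.25·(5) = 5; E[Premium plan] = 1. Best-responding. ✓
The applicant (risk level low-risk), facing Basic plan: Full coverage gives 1, Partial coverage gives 8. Proposed Full coverage is not best — profitable deviation exists. ✗
The applicant (risk level high-risk), facing Basic plan: Full coverage gives 10, Partial coverage gives 8. Proposed Full coverage is best. ✓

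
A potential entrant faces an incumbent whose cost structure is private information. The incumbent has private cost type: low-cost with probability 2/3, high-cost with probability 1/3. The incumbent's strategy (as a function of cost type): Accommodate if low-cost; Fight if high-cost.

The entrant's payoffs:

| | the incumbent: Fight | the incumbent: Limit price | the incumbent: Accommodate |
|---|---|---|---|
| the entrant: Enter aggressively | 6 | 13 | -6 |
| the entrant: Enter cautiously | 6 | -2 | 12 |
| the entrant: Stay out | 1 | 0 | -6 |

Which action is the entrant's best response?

Enter cautiously

E[Enter aggressively] = 2/3·(-6) + 1/3·(6) = -2
E[Enter cautiously] = 2/3·(12) + 1/3·(6) = 10
E[Stay out] = 2/3·(-6) + 1/3·(1) = -11/3
Best response: Enter cautiously (10 is the largest).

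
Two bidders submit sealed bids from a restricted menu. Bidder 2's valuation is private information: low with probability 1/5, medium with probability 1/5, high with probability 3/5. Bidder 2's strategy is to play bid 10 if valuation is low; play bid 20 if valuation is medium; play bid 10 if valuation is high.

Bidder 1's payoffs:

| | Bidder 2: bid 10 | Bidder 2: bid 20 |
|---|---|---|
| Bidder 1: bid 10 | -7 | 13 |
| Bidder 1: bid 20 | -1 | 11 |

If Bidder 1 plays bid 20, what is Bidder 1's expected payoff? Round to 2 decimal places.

1.40

E[bid 20] = 1/5·(-1) + 1/5·11 + 3/5·(-1) = (-1/5) + 11/5 + (-3/5) = 7/5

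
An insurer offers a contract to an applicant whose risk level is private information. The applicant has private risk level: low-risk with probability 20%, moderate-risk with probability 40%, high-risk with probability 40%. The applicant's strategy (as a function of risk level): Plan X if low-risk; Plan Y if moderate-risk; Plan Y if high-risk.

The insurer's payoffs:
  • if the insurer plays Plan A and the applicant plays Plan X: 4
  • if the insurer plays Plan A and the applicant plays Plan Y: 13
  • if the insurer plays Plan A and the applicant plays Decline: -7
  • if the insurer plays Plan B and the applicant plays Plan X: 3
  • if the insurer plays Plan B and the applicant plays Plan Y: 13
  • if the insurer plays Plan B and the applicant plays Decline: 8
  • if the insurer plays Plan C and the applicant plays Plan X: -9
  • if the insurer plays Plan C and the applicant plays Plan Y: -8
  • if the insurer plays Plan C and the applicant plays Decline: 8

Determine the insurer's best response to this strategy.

Plan A

E[Plan A] = 0.2·(4) + 0.4·(13) + 0.4·(13) = 11.2
E[Plan B] = 0.2·(3) + 0.4·(13) + 0.4·(13) = 11
E[Plan C] = 0.2·(-9) + 0.4·(-8) + 0.4·(-8) = -8.2
Best response: Plan A (11.2 is the largest).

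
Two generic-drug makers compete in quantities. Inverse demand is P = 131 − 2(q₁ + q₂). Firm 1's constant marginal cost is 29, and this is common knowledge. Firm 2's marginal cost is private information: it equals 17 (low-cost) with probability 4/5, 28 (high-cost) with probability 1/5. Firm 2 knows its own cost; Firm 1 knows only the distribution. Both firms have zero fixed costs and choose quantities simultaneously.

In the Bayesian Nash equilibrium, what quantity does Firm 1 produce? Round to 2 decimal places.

15.37

Each type of Firm 2 best-responds to q₁; Firm 1 best-responds to the expected q₂ over Firm 2's types.
Firm 2 with cost c maximizes (131 − 2(q₁+q₂) − c)·q₂, giving q₂(c) = (131 − c − 2q₁)/4.
E[c₂] = 4/5·17 + 1/5·28 = 19.2
Firm 1's FOC against E[q₂] yields q₁ = (131 − 2·29 + E[c₂])/6 = (131 − 58 + 19.2)/6 = 15.3667.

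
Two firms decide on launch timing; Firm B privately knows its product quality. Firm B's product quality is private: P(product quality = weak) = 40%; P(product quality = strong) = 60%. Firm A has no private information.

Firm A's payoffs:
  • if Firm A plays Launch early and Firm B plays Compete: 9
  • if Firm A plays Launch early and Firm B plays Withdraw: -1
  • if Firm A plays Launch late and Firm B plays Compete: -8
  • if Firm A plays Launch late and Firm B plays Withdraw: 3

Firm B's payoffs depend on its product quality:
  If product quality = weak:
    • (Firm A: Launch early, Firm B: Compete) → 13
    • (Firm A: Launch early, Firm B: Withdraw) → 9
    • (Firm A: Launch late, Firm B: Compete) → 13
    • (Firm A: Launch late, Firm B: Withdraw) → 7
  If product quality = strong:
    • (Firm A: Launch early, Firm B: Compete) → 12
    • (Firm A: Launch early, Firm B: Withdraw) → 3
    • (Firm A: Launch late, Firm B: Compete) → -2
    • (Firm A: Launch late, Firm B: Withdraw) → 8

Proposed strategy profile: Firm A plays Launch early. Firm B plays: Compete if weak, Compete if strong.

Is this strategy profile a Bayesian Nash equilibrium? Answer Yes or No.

Yes

Firm A plays Launch early: E[Launch early] = 0.4·(9) + 0.6·(9) = 9; E[Launch late] = -8. Best-responding. ✓
Firm B (product quality weak), facing Launch early: Compete gives 13, Withdraw gives 9. Proposed Compete is best. ✓
Firm B (product quality strong), facing Launch early: Compete gives 12, Withdraw gives 3. Proposed Compete is best. ✓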